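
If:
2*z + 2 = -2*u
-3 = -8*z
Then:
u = -11/8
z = 3/8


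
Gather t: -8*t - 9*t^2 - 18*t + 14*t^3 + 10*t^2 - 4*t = 14*t^3 + t^2 - 30*t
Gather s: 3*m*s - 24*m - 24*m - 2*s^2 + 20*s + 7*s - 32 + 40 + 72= -48*m - 2*s^2 + s*(3*m + 27) + 80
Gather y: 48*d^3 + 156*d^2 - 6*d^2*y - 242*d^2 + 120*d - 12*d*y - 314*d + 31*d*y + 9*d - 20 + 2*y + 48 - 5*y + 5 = 48*d^3 - 86*d^2 - 185*d + y*(-6*d^2 + 19*d - 3) + 33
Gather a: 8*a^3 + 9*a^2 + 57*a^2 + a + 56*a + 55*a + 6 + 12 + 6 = 8*a^3 + 66*a^2 + 112*a + 24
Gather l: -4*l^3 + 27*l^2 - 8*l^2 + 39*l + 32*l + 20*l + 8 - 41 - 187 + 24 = -4*l^3 + 19*l^2 + 91*l - 196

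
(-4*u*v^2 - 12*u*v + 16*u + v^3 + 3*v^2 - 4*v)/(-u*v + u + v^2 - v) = (4*u*v + 16*u - v^2 - 4*v)/(u - v)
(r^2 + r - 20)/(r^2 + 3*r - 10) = (r - 4)/(r - 2)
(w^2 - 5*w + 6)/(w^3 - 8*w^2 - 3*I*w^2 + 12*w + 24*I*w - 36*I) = (w - 3)/(w^2 - 3*w*(2 + I) + 18*I)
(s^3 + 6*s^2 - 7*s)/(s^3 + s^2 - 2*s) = (s + 7)/(s + 2)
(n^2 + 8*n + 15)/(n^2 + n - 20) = (n + 3)/(n - 4)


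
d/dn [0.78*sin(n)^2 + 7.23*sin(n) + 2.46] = (1.56*sin(n) + 7.23)*cos(n)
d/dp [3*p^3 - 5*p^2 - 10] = p*(9*p - 10)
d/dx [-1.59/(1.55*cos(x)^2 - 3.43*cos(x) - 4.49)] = (5.4537 - 4.929*cos(x))*sin(x)/(-1.55*cos(x)^2 + 3.43*cos(x) + 4.49)^2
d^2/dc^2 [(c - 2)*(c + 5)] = 2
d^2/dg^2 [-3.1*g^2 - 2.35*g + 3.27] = -6.20000000000000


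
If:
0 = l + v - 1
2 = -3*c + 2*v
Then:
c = 2*v/3 - 2/3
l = 1 - v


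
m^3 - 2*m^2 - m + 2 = (m - 2)*(m - 1)*(m + 1)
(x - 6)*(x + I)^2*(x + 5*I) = x^4 - 6*x^3 + 7*I*x^3 - 11*x^2 - 42*I*x^2 + 66*x - 5*I*x + 30*I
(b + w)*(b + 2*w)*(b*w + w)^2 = b^4*w^2 + 3*b^3*w^3 + 2*b^3*w^2 + 2*b^2*w^4 + 6*b^2*w^3 + b^2*w^2 + 4*b*w^4 + 3*b*w^3 + 2*w^4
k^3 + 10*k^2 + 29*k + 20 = (k + 1)*(k + 4)*(k + 5)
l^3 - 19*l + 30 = (l - 3)*(l - 2)*(l + 5)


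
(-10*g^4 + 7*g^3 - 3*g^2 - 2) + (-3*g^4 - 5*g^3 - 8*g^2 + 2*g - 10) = -13*g^4 + 2*g^3 - 11*g^2 + 2*g - 12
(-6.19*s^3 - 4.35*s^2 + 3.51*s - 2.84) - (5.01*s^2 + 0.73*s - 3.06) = -6.19*s^3 - 9.36*s^2 + 2.78*s + 0.22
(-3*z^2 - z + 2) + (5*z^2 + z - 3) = 2*z^2 - 1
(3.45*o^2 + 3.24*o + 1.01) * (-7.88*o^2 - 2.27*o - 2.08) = -27.186*o^4 - 33.3627*o^3 - 22.4896*o^2 - 9.0319*o - 2.1008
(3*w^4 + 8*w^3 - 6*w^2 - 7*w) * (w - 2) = 3*w^5 + 2*w^4 - 22*w^3 + 5*w^2 + 14*w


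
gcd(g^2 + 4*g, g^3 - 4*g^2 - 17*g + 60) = g + 4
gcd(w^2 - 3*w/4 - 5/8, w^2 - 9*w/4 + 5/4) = w - 5/4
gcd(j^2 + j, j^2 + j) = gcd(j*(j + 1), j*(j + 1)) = j^2 + j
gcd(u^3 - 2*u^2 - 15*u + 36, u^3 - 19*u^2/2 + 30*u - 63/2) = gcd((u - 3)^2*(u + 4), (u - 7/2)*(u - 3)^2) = u^2 - 6*u + 9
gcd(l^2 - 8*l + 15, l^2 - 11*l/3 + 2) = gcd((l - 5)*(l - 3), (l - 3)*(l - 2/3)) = l - 3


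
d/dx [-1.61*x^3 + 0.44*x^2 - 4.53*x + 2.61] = -4.83*x^2 + 0.88*x - 4.53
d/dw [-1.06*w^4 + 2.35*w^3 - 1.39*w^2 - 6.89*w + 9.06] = -4.24*w^3 + 7.05*w^2 - 2.78*w - 6.89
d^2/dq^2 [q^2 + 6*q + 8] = 2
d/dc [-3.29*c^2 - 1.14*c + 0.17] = -6.58*c - 1.14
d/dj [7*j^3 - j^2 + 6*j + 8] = 21*j^2 - 2*j + 6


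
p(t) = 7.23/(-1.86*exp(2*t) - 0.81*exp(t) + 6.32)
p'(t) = 7.23*(3.72*exp(2*t) + 0.81*exp(t))/(-1.86*exp(2*t) - 0.81*exp(t) + 6.32)^2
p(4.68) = -0.00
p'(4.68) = 0.00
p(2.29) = -0.04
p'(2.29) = 0.08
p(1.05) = -0.65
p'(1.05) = 1.89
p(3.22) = -0.01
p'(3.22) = 0.01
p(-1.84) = 1.18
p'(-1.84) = 0.04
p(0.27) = 3.50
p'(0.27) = 12.60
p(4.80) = -0.00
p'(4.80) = 0.00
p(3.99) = -0.00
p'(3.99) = 0.00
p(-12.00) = 1.14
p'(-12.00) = 0.00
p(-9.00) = 1.14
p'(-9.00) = 0.00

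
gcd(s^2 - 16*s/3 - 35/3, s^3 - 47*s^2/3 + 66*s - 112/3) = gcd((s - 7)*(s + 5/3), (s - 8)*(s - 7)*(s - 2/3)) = s - 7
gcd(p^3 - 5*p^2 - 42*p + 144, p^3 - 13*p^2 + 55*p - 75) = p - 3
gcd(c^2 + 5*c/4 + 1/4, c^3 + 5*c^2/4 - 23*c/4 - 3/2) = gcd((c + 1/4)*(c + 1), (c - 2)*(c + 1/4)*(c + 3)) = c + 1/4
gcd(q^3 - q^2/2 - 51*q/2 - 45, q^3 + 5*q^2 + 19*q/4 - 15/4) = q^2 + 11*q/2 + 15/2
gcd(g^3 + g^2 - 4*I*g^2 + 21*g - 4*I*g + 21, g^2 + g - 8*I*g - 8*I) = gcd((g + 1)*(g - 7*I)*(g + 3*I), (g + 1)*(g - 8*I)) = g + 1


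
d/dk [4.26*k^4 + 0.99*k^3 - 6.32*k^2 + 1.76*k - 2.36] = 17.04*k^3 + 2.97*k^2 - 12.64*k + 1.76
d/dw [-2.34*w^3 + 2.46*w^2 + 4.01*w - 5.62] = -7.02*w^2 + 4.92*w + 4.01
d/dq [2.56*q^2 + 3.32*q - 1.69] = 5.12*q + 3.32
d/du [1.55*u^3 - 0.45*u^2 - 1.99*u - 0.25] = 4.65*u^2 - 0.9*u - 1.99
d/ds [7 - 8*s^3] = -24*s^2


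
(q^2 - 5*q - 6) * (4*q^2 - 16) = 4*q^4 - 20*q^3 - 40*q^2 + 80*q + 96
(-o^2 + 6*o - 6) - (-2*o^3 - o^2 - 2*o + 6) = 2*o^3 + 8*o - 12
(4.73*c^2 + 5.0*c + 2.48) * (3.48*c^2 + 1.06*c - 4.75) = 16.4604*c^4 + 22.4138*c^3 - 8.5371*c^2 - 21.1212*c - 11.78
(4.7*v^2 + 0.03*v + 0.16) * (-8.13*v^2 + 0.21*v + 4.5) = -38.211*v^4 + 0.7431*v^3 + 19.8555*v^2 + 0.1686*v + 0.72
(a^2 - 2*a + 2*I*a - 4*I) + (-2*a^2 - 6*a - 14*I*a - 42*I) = -a^2 - 8*a - 12*I*a - 46*I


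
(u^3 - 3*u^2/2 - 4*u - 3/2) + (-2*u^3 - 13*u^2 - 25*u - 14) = -u^3 - 29*u^2/2 - 29*u - 31/2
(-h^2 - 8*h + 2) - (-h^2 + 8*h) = 2 - 16*h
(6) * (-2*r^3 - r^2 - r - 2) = -12*r^3 - 6*r^2 - 6*r - 12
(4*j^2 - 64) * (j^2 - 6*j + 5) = 4*j^4 - 24*j^3 - 44*j^2 + 384*j - 320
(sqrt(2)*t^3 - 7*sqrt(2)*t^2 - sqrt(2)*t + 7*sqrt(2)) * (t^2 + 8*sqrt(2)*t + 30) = sqrt(2)*t^5 - 7*sqrt(2)*t^4 + 16*t^4 - 112*t^3 + 29*sqrt(2)*t^3 - 203*sqrt(2)*t^2 - 16*t^2 - 30*sqrt(2)*t + 112*t + 210*sqrt(2)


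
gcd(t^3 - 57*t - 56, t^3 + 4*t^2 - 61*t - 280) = t^2 - t - 56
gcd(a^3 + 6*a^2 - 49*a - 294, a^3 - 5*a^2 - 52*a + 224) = a + 7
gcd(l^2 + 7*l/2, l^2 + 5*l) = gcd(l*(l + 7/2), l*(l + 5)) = l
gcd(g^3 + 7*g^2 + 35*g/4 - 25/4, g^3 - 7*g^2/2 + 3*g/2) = g - 1/2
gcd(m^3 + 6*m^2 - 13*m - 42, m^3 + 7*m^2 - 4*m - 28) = m^2 + 9*m + 14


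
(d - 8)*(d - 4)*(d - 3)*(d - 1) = d^4 - 16*d^3 + 83*d^2 - 164*d + 96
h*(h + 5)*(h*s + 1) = h^3*s + 5*h^2*s + h^2 + 5*h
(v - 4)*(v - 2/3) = v^2 - 14*v/3 + 8/3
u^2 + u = u*(u + 1)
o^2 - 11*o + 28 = (o - 7)*(o - 4)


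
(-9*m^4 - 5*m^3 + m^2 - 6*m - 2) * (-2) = 18*m^4 + 10*m^3 - 2*m^2 + 12*m + 4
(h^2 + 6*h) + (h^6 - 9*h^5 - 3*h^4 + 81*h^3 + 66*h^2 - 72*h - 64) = h^6 - 9*h^5 - 3*h^4 + 81*h^3 + 67*h^2 - 66*h - 64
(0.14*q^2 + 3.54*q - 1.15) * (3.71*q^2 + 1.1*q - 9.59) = 0.5194*q^4 + 13.2874*q^3 - 1.7151*q^2 - 35.2136*q + 11.0285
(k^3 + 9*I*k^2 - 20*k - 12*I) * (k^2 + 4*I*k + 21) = k^5 + 13*I*k^4 - 35*k^3 + 97*I*k^2 - 372*k - 252*I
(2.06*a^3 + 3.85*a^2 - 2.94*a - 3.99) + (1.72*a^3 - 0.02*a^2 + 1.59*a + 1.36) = 3.78*a^3 + 3.83*a^2 - 1.35*a - 2.63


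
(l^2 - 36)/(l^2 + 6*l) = (l - 6)/l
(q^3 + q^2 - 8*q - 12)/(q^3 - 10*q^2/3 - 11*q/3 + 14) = 3*(q + 2)/(3*q - 7)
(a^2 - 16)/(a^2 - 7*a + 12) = (a + 4)/(a - 3)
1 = 1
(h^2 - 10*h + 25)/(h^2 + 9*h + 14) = (h^2 - 10*h + 25)/(h^2 + 9*h + 14)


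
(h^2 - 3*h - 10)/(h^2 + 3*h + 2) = (h - 5)/(h + 1)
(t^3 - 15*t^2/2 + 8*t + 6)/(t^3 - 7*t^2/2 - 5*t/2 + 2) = (2*t^3 - 15*t^2 + 16*t + 12)/(2*t^3 - 7*t^2 - 5*t + 4)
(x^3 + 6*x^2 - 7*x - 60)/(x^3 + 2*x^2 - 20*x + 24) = (x^3 + 6*x^2 - 7*x - 60)/(x^3 + 2*x^2 - 20*x + 24)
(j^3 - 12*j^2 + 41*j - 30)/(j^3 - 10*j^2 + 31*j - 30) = (j^2 - 7*j + 6)/(j^2 - 5*j + 6)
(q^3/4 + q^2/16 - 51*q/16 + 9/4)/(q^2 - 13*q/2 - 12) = (-4*q^3 - q^2 + 51*q - 36)/(8*(-2*q^2 + 13*q + 24))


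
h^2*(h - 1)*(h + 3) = h^4 + 2*h^3 - 3*h^2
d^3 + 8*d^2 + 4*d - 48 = (d - 2)*(d + 4)*(d + 6)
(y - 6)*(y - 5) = y^2 - 11*y + 30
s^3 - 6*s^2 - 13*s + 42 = (s - 7)*(s - 2)*(s + 3)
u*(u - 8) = u^2 - 8*u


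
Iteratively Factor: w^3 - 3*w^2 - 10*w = (w - 5)*(w^2 + 2*w) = w*(w - 5)*(w + 2)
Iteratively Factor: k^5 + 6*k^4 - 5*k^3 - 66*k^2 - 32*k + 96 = (k + 2)*(k^4 + 4*k^3 - 13*k^2 - 40*k + 48) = (k - 3)*(k + 2)*(k^3 + 7*k^2 + 8*k - 16) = (k - 3)*(k + 2)*(k + 4)*(k^2 + 3*k - 4) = (k - 3)*(k - 1)*(k + 2)*(k + 4)*(k + 4)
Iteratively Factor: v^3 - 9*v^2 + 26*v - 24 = (v - 4)*(v^2 - 5*v + 6) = (v - 4)*(v - 2)*(v - 3)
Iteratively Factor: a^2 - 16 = (a - 4)*(a + 4)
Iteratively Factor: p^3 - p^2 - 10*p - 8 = (p + 1)*(p^2 - 2*p - 8) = (p + 1)*(p + 2)*(p - 4)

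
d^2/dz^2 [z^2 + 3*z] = 2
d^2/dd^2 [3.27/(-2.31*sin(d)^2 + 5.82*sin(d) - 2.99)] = (69.796188*sin(d)^4 - 131.887602*sin(d)^3 - 84.273786*sin(d)^2 + 320.67909*sin(d) - 176.35437)/(2.31*sin(d)^2 - 5.82*sin(d) + 2.99)^3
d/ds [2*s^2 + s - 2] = 4*s + 1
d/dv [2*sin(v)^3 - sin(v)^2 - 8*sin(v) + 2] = 2*(3*sin(v)^2 - sin(v) - 4)*cos(v)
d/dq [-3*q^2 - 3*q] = -6*q - 3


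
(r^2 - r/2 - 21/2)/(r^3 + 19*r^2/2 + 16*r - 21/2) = (2*r - 7)/(2*r^2 + 13*r - 7)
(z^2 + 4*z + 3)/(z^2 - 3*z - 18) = (z + 1)/(z - 6)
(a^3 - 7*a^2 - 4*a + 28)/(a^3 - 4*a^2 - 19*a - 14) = (a - 2)/(a + 1)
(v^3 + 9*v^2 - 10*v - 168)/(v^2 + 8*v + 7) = (v^2 + 2*v - 24)/(v + 1)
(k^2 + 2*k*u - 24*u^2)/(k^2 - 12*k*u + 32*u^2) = (-k - 6*u)/(-k + 8*u)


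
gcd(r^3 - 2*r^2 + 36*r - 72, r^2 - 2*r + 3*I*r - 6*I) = r - 2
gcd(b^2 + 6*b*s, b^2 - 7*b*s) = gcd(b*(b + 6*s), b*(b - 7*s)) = b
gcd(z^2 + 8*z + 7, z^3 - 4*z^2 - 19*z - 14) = z + 1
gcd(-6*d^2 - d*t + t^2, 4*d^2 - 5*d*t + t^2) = 1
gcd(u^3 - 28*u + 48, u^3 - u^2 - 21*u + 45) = 1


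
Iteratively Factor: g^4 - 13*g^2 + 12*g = (g + 4)*(g^3 - 4*g^2 + 3*g) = g*(g + 4)*(g^2 - 4*g + 3) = g*(g - 1)*(g + 4)*(g - 3)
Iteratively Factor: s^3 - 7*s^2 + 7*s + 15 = (s - 3)*(s^2 - 4*s - 5) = (s - 5)*(s - 3)*(s + 1)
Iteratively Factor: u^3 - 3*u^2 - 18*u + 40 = (u - 2)*(u^2 - u - 20) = (u - 5)*(u - 2)*(u + 4)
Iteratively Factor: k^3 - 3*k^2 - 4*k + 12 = (k - 2)*(k^2 - k - 6) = (k - 3)*(k - 2)*(k + 2)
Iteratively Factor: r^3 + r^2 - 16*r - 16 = (r + 1)*(r^2 - 16) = (r + 1)*(r + 4)*(r - 4)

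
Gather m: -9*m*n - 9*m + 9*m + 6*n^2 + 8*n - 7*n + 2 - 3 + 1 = -9*m*n + 6*n^2 + n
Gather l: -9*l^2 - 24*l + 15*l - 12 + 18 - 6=-9*l^2 - 9*l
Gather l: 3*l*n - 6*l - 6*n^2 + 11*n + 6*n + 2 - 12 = l*(3*n - 6) - 6*n^2 + 17*n - 10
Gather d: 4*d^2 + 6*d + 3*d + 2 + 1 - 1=4*d^2 + 9*d + 2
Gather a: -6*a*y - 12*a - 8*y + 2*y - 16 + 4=a*(-6*y - 12) - 6*y - 12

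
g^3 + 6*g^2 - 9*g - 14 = (g - 2)*(g + 1)*(g + 7)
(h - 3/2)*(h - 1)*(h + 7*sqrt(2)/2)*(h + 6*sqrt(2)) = h^4 - 5*h^3/2 + 19*sqrt(2)*h^3/2 - 95*sqrt(2)*h^2/4 + 87*h^2/2 - 105*h + 57*sqrt(2)*h/4 + 63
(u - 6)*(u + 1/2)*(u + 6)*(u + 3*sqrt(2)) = u^4 + u^3/2 + 3*sqrt(2)*u^3 - 36*u^2 + 3*sqrt(2)*u^2/2 - 108*sqrt(2)*u - 18*u - 54*sqrt(2)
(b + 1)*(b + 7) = b^2 + 8*b + 7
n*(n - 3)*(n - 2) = n^3 - 5*n^2 + 6*n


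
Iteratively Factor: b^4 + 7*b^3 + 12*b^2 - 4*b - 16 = (b - 1)*(b^3 + 8*b^2 + 20*b + 16) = (b - 1)*(b + 2)*(b^2 + 6*b + 8) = (b - 1)*(b + 2)*(b + 4)*(b + 2)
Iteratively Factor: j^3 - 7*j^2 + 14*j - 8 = (j - 1)*(j^2 - 6*j + 8) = (j - 4)*(j - 1)*(j - 2)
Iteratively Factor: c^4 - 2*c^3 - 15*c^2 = (c)*(c^3 - 2*c^2 - 15*c) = c*(c + 3)*(c^2 - 5*c) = c*(c - 5)*(c + 3)*(c)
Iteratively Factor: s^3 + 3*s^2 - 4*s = (s)*(s^2 + 3*s - 4) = s*(s - 1)*(s + 4)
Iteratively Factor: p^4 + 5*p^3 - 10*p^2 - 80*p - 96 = (p - 4)*(p^3 + 9*p^2 + 26*p + 24) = (p - 4)*(p + 3)*(p^2 + 6*p + 8) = (p - 4)*(p + 3)*(p + 4)*(p + 2)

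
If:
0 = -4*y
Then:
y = 0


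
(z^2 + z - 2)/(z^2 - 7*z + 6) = (z + 2)/(z - 6)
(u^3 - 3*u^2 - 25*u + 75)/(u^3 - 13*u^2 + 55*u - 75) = (u + 5)/(u - 5)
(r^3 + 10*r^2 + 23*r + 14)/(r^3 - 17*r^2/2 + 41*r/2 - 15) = 2*(r^3 + 10*r^2 + 23*r + 14)/(2*r^3 - 17*r^2 + 41*r - 30)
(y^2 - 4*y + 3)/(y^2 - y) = (y - 3)/y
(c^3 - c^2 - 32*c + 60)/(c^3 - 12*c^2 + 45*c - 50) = (c + 6)/(c - 5)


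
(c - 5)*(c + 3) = c^2 - 2*c - 15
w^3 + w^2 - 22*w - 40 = (w - 5)*(w + 2)*(w + 4)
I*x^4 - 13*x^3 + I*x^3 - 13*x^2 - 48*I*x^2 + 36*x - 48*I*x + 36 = (x + I)*(x + 6*I)^2*(I*x + I)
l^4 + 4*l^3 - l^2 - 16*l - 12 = (l - 2)*(l + 1)*(l + 2)*(l + 3)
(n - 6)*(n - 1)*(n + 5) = n^3 - 2*n^2 - 29*n + 30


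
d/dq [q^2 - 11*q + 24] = 2*q - 11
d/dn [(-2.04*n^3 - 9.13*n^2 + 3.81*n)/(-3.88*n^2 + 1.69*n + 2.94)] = (7.9152*n^4 - 6.8952*n^3 - 18.6397*n^2 - 53.6844*n + 11.2014)/(15.0544*n^4 - 13.1144*n^3 - 19.9583*n^2 + 9.9372*n + 8.6436)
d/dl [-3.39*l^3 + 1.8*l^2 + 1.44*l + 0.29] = -10.17*l^2 + 3.6*l + 1.44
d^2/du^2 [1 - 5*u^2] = -10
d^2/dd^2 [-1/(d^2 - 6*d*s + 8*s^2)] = 2*(d^2 - 6*d*s + 8*s^2 - 4*(d - 3*s)^2)/(d^2 - 6*d*s + 8*s^2)^3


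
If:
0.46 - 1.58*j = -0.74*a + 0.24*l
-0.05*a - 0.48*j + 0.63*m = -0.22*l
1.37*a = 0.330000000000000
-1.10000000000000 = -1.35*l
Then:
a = 0.24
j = 0.28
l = 0.81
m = -0.05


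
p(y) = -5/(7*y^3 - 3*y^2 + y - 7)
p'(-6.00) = 0.00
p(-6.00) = 0.00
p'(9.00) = 0.00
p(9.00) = 0.00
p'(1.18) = 51.19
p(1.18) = -3.32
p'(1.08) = 263.02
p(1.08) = 8.32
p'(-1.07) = 0.39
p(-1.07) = 0.25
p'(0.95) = 9.38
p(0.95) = 1.81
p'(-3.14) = 0.02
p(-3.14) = 0.02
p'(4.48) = 0.01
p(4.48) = -0.01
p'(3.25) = 0.02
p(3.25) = -0.02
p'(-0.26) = 0.35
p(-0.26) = 0.66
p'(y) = -5*(-21*y^2 + 6*y - 1)/(7*y^3 - 3*y^2 + y - 7)^2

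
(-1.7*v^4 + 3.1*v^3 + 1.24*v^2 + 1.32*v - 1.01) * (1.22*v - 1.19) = -2.074*v^5 + 5.805*v^4 - 2.1762*v^3 + 0.1348*v^2 - 2.803*v + 1.2019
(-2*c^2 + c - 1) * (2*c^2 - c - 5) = -4*c^4 + 4*c^3 + 7*c^2 - 4*c + 5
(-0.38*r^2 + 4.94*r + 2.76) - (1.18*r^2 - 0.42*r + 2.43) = -1.56*r^2 + 5.36*r + 0.33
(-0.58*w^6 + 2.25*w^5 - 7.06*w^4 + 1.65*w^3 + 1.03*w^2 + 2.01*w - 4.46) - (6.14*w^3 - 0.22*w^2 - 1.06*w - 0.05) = -0.58*w^6 + 2.25*w^5 - 7.06*w^4 - 4.49*w^3 + 1.25*w^2 + 3.07*w - 4.41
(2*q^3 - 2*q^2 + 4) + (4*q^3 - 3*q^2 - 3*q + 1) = 6*q^3 - 5*q^2 - 3*q + 5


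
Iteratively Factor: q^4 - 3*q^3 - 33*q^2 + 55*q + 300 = (q - 5)*(q^3 + 2*q^2 - 23*q - 60) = (q - 5)*(q + 4)*(q^2 - 2*q - 15) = (q - 5)^2*(q + 4)*(q + 3)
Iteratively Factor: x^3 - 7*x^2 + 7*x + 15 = (x - 3)*(x^2 - 4*x - 5) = (x - 5)*(x - 3)*(x + 1)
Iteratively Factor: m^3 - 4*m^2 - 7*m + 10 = (m + 2)*(m^2 - 6*m + 5) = (m - 5)*(m + 2)*(m - 1)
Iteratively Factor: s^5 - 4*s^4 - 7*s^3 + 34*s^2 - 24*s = (s - 4)*(s^4 - 7*s^2 + 6*s) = (s - 4)*(s - 2)*(s^3 + 2*s^2 - 3*s) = s*(s - 4)*(s - 2)*(s^2 + 2*s - 3) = s*(s - 4)*(s - 2)*(s - 1)*(s + 3)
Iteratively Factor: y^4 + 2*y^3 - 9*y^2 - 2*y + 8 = (y + 4)*(y^3 - 2*y^2 - y + 2) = (y - 1)*(y + 4)*(y^2 - y - 2) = (y - 2)*(y - 1)*(y + 4)*(y + 1)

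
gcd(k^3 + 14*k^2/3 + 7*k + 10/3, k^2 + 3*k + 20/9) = k + 5/3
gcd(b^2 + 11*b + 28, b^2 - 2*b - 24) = b + 4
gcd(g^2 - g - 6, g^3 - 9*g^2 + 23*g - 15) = g - 3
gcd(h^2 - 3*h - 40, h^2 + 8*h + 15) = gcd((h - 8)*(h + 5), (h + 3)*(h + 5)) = h + 5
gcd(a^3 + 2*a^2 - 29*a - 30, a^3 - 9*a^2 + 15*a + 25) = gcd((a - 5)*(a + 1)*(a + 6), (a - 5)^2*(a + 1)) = a^2 - 4*a - 5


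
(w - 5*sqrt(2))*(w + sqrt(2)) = w^2 - 4*sqrt(2)*w - 10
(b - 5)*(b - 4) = b^2 - 9*b + 20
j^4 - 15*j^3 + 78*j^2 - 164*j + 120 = (j - 6)*(j - 5)*(j - 2)^2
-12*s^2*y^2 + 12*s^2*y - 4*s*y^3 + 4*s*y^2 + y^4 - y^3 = y*(-6*s + y)*(2*s + y)*(y - 1)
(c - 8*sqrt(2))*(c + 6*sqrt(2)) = c^2 - 2*sqrt(2)*c - 96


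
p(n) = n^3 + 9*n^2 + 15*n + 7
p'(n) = 3*n^2 + 18*n + 15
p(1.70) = 63.42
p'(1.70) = 54.27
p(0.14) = 9.28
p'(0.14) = 17.58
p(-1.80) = 3.33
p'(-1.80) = -7.68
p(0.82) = 25.90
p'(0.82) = 31.78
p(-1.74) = 2.88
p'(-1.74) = -7.24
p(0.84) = 26.54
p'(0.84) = 32.24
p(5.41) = 509.90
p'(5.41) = 200.18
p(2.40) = 108.66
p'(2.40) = 75.48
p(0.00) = 7.00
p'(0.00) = 15.00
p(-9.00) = -128.00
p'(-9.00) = 96.00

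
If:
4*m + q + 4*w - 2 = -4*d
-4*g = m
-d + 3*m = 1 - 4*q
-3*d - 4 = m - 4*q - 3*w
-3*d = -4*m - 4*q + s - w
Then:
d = 67/42 - 103*w/42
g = 65/168 - 83*w/168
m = 83*w/42 - 65/42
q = 38/21 - 44*w/21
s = 331*w/42 - 157/42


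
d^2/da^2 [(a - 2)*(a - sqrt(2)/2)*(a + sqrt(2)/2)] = 6*a - 4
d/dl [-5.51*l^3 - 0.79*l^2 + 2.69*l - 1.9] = -16.53*l^2 - 1.58*l + 2.69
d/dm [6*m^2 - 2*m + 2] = 12*m - 2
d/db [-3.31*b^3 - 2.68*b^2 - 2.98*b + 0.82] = -9.93*b^2 - 5.36*b - 2.98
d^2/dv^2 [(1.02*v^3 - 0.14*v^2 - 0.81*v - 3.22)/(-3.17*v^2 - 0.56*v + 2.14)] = (-1.4210854715202e-14*v^5 + 3.5527136788005e-15*v^4 + 1.303466*v^3 + 207.177348*v^2 + 39.23898*v + 48.930952)/(31.855013*v^6 + 16.882152*v^5 - 61.531602*v^4 - 22.617952*v^3 + 41.538684*v^2 + 7.693728*v - 9.800344)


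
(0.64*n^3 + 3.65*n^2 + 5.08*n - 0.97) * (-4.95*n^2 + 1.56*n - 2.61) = -3.168*n^5 - 17.0691*n^4 - 21.1224*n^3 + 3.1998*n^2 - 14.772*n + 2.5317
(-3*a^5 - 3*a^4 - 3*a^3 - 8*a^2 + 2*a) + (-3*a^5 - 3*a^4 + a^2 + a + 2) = -6*a^5 - 6*a^4 - 3*a^3 - 7*a^2 + 3*a + 2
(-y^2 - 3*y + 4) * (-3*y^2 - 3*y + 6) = 3*y^4 + 12*y^3 - 9*y^2 - 30*y + 24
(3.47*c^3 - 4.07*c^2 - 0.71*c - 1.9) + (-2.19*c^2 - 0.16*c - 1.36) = 3.47*c^3 - 6.26*c^2 - 0.87*c - 3.26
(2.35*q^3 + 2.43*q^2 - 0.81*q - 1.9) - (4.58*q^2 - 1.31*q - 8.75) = 2.35*q^3 - 2.15*q^2 + 0.5*q + 6.85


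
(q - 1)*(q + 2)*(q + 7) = q^3 + 8*q^2 + 5*q - 14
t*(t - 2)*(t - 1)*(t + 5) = t^4 + 2*t^3 - 13*t^2 + 10*t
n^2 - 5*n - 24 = (n - 8)*(n + 3)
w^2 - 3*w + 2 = (w - 2)*(w - 1)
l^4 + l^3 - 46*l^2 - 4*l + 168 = (l - 6)*(l - 2)*(l + 2)*(l + 7)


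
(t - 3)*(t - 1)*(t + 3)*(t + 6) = t^4 + 5*t^3 - 15*t^2 - 45*t + 54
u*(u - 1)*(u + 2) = u^3 + u^2 - 2*u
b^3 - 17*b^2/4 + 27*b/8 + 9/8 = (b - 3)*(b - 3/2)*(b + 1/4)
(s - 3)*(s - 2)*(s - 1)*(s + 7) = s^4 + s^3 - 31*s^2 + 71*s - 42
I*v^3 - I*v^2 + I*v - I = (v - I)*(v + I)*(I*v - I)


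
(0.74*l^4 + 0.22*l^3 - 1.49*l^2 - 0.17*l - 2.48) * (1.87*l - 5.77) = 1.3838*l^5 - 3.8584*l^4 - 4.0557*l^3 + 8.2794*l^2 - 3.6567*l + 14.3096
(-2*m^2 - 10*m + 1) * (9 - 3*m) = 6*m^3 + 12*m^2 - 93*m + 9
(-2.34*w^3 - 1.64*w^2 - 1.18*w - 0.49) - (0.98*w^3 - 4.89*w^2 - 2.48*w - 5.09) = -3.32*w^3 + 3.25*w^2 + 1.3*w + 4.6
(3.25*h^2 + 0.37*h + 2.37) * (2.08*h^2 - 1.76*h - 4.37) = 6.76*h^4 - 4.9504*h^3 - 9.9241*h^2 - 5.7881*h - 10.3569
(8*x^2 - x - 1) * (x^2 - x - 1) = 8*x^4 - 9*x^3 - 8*x^2 + 2*x + 1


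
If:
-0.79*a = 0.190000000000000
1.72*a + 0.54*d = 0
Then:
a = -0.24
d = 0.77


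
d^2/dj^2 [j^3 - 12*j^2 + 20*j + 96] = 6*j - 24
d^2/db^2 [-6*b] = 0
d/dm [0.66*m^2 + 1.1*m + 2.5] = 1.32*m + 1.1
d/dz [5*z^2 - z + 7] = 10*z - 1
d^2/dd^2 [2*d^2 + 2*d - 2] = 4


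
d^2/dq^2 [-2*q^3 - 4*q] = -12*q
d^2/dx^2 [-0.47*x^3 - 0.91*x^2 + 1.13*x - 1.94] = -2.82*x - 1.82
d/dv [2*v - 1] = 2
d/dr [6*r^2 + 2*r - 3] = 12*r + 2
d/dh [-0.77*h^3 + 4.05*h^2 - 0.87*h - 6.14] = -2.31*h^2 + 8.1*h - 0.87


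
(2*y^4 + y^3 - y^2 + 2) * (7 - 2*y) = -4*y^5 + 12*y^4 + 9*y^3 - 7*y^2 - 4*y + 14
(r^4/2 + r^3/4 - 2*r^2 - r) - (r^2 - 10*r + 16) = r^4/2 + r^3/4 - 3*r^2 + 9*r - 16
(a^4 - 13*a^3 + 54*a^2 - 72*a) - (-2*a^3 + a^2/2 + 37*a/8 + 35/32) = a^4 - 11*a^3 + 107*a^2/2 - 613*a/8 - 35/32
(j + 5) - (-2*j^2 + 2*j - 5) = 2*j^2 - j + 10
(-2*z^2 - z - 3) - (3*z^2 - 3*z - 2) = -5*z^2 + 2*z - 1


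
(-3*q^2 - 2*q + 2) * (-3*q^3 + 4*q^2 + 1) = 9*q^5 - 6*q^4 - 14*q^3 + 5*q^2 - 2*q + 2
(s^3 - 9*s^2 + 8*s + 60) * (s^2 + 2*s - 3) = s^5 - 7*s^4 - 13*s^3 + 103*s^2 + 96*s - 180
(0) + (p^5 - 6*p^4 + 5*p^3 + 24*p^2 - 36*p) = p^5 - 6*p^4 + 5*p^3 + 24*p^2 - 36*p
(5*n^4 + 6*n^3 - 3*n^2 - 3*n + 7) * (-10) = -50*n^4 - 60*n^3 + 30*n^2 + 30*n - 70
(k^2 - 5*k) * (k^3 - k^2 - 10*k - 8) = k^5 - 6*k^4 - 5*k^3 + 42*k^2 + 40*k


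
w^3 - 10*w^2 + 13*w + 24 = (w - 8)*(w - 3)*(w + 1)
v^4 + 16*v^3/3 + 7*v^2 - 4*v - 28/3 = (v - 1)*(v + 2)^2*(v + 7/3)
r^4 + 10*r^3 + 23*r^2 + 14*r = r*(r + 1)*(r + 2)*(r + 7)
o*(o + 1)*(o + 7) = o^3 + 8*o^2 + 7*o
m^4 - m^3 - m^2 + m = m*(m - 1)^2*(m + 1)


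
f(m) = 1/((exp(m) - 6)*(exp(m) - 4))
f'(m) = -exp(m)/((exp(m) - 6)*(exp(m) - 4)^2) - exp(m)/((exp(m) - 6)^2*(exp(m) - 4))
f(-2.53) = 0.04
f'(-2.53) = 0.00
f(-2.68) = 0.04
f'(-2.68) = 0.00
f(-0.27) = 0.06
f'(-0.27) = 0.02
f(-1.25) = 0.05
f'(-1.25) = 0.01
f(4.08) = 0.00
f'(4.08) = -0.00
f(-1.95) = 0.04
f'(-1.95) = 0.00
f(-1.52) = 0.05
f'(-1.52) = 0.00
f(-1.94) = 0.04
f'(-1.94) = 0.00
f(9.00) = 0.00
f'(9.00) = 0.00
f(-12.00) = 0.04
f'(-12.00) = 0.00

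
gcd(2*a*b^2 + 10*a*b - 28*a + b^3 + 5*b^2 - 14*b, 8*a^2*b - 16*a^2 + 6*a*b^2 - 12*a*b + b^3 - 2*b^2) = 2*a*b - 4*a + b^2 - 2*b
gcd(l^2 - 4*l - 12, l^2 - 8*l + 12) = l - 6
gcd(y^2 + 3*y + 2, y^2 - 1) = y + 1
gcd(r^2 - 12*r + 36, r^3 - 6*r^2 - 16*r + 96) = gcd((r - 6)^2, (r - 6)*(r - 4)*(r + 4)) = r - 6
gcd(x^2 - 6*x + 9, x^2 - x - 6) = x - 3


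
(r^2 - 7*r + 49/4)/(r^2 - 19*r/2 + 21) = (r - 7/2)/(r - 6)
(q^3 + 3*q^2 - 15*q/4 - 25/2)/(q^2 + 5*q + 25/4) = q - 2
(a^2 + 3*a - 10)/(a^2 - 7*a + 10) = (a + 5)/(a - 5)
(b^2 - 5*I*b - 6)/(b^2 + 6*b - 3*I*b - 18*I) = (b - 2*I)/(b + 6)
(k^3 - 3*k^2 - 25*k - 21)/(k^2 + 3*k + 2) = (k^2 - 4*k - 21)/(k + 2)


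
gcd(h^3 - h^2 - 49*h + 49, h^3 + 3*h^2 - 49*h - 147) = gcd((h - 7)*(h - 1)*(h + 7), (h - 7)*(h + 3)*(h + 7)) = h^2 - 49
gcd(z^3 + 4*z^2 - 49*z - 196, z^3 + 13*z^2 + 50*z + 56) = z^2 + 11*z + 28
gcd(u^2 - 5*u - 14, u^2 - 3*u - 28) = u - 7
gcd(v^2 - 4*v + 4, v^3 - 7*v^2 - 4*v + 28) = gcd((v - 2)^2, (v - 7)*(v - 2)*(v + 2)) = v - 2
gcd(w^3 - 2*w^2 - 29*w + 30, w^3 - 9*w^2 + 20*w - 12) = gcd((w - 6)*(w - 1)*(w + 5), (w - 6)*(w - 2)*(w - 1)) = w^2 - 7*w + 6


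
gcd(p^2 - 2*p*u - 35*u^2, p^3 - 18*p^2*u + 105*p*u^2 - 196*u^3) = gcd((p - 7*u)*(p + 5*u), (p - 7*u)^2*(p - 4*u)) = p - 7*u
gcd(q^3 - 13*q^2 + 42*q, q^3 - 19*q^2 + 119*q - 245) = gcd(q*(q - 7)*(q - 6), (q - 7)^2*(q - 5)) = q - 7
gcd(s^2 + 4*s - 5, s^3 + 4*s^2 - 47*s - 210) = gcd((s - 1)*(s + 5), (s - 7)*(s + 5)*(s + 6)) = s + 5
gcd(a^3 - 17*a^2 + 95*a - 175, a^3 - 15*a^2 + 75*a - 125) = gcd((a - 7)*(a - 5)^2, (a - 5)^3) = a^2 - 10*a + 25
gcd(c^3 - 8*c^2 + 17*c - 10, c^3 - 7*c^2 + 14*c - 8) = c^2 - 3*c + 2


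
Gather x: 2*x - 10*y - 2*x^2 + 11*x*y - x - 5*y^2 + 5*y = -2*x^2 + x*(11*y + 1) - 5*y^2 - 5*y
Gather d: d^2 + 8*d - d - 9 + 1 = d^2 + 7*d - 8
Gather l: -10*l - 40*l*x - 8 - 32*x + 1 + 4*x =l*(-40*x - 10) - 28*x - 7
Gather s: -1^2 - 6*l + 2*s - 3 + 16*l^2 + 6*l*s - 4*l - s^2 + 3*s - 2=16*l^2 - 10*l - s^2 + s*(6*l + 5) - 6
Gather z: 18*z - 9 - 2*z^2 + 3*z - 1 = -2*z^2 + 21*z - 10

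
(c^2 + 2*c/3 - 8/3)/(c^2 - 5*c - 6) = (-3*c^2 - 2*c + 8)/(3*(-c^2 + 5*c + 6))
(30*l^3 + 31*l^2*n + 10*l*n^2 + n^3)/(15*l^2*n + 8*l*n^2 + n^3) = (2*l + n)/n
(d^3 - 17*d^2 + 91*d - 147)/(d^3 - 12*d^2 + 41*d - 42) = (d - 7)/(d - 2)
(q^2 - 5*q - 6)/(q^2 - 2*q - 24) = (q + 1)/(q + 4)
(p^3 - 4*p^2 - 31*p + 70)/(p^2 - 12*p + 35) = (p^2 + 3*p - 10)/(p - 5)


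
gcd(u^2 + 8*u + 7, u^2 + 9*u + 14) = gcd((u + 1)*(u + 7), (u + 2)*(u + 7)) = u + 7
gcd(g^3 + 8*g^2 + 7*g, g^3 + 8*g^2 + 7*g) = g^3 + 8*g^2 + 7*g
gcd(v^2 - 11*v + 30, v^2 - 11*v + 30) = v^2 - 11*v + 30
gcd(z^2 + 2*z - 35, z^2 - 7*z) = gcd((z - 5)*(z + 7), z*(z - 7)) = 1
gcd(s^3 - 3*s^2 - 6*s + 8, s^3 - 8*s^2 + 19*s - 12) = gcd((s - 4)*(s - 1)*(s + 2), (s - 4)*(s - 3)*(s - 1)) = s^2 - 5*s + 4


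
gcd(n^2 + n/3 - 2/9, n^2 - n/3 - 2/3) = n + 2/3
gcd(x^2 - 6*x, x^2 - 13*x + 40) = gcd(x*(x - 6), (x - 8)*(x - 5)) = 1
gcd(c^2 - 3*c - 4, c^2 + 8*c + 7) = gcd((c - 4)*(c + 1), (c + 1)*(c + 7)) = c + 1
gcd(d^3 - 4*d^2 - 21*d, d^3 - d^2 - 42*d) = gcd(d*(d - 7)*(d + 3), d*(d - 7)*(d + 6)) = d^2 - 7*d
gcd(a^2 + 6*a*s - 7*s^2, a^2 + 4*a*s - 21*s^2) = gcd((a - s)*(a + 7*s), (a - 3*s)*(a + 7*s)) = a + 7*s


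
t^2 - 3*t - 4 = (t - 4)*(t + 1)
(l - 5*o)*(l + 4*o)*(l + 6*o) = l^3 + 5*l^2*o - 26*l*o^2 - 120*o^3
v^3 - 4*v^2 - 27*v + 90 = (v - 6)*(v - 3)*(v + 5)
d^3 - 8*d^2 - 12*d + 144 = (d - 6)^2*(d + 4)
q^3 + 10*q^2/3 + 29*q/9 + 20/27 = (q + 1/3)*(q + 4/3)*(q + 5/3)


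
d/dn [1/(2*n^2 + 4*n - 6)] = (-n - 1)/(n^2 + 2*n - 3)^2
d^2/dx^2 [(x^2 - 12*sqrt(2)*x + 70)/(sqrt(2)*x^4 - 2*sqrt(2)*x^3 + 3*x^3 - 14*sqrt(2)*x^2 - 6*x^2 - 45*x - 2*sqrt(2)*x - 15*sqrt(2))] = 2*(6*x^8 - 135*sqrt(2)*x^7 - 12*x^7 + 378*sqrt(2)*x^6 + 869*x^6 - 2880*x^5 + 3816*sqrt(2)*x^5 - 10584*sqrt(2)*x^4 - 10839*x^4 - 33687*sqrt(2)*x^3 + 17958*x^3 + 68070*x^2 + 56970*sqrt(2)*x^2 + 62340*x + 159390*sqrt(2)*x + 7020*sqrt(2) + 129560)/(2*sqrt(2)*x^12 - 12*sqrt(2)*x^11 + 18*x^11 - 108*x^10 - 33*sqrt(2)*x^10 - 531*x^9 + 146*sqrt(2)*x^9 - 66*sqrt(2)*x^8 + 2718*x^8 + 2778*sqrt(2)*x^7 + 6849*x^7 - 13572*x^6 + 8498*sqrt(2)*x^6 - 38886*sqrt(2)*x^5 - 30159*x^5 - 95106*sqrt(2)*x^4 - 81954*x^4 - 203715*x^3 - 44206*sqrt(2)*x^3 - 110385*sqrt(2)*x^2 - 24300*x^2 - 60750*x - 2700*sqrt(2)*x - 6750*sqrt(2))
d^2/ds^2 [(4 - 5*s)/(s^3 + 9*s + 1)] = 6*(-3*(5*s - 4)*(s^2 + 3)^2 + (5*s^2 + s*(5*s - 4) + 15)*(s^3 + 9*s + 1))/(s^3 + 9*s + 1)^3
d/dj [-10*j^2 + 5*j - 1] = 5 - 20*j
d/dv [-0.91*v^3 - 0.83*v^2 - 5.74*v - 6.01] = -2.73*v^2 - 1.66*v - 5.74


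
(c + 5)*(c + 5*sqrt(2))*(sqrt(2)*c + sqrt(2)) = sqrt(2)*c^3 + 6*sqrt(2)*c^2 + 10*c^2 + 5*sqrt(2)*c + 60*c + 50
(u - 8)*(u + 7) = u^2 - u - 56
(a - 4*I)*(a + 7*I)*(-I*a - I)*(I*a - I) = a^4 + 3*I*a^3 + 27*a^2 - 3*I*a - 28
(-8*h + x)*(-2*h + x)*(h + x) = 16*h^3 + 6*h^2*x - 9*h*x^2 + x^3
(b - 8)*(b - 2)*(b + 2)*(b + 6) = b^4 - 2*b^3 - 52*b^2 + 8*b + 192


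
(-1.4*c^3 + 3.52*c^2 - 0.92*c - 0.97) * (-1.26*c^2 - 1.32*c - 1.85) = 1.764*c^5 - 2.5872*c^4 - 0.8972*c^3 - 4.0754*c^2 + 2.9824*c + 1.7945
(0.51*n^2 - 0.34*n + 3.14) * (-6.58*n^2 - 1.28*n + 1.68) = -3.3558*n^4 + 1.5844*n^3 - 19.3692*n^2 - 4.5904*n + 5.2752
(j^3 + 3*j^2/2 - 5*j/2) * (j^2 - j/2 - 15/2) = j^5 + j^4 - 43*j^3/4 - 10*j^2 + 75*j/4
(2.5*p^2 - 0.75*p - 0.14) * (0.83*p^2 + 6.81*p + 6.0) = 2.075*p^4 + 16.4025*p^3 + 9.7763*p^2 - 5.4534*p - 0.84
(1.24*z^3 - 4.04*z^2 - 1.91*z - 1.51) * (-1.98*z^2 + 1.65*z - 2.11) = -2.4552*z^5 + 10.0452*z^4 - 5.5006*z^3 + 8.3627*z^2 + 1.5386*z + 3.1861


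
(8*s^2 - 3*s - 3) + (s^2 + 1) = 9*s^2 - 3*s - 2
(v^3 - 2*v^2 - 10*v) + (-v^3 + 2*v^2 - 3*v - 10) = -13*v - 10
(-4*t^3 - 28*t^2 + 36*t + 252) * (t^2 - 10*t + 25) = -4*t^5 + 12*t^4 + 216*t^3 - 808*t^2 - 1620*t + 6300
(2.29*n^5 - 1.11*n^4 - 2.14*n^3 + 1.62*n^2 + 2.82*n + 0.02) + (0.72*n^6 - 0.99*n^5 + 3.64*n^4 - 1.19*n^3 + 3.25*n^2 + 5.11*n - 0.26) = 0.72*n^6 + 1.3*n^5 + 2.53*n^4 - 3.33*n^3 + 4.87*n^2 + 7.93*n - 0.24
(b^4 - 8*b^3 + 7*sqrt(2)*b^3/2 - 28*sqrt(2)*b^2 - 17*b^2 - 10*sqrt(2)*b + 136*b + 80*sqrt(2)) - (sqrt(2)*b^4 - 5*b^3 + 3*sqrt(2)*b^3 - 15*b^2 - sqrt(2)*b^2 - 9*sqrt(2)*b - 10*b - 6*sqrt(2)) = -sqrt(2)*b^4 + b^4 - 3*b^3 + sqrt(2)*b^3/2 - 27*sqrt(2)*b^2 - 2*b^2 - sqrt(2)*b + 146*b + 86*sqrt(2)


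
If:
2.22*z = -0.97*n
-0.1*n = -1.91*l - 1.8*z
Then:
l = -1.06223349705835*z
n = -2.28865979381443*z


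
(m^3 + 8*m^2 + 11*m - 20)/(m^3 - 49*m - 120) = (m^2 + 3*m - 4)/(m^2 - 5*m - 24)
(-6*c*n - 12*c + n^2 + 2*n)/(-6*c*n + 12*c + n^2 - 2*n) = (n + 2)/(n - 2)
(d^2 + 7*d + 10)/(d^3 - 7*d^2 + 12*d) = (d^2 + 7*d + 10)/(d*(d^2 - 7*d + 12))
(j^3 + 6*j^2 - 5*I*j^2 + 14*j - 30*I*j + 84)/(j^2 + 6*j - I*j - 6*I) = (j^2 - 5*I*j + 14)/(j - I)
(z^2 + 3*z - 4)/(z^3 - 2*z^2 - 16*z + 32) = (z - 1)/(z^2 - 6*z + 8)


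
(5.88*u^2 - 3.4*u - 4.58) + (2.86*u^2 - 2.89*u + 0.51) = 8.74*u^2 - 6.29*u - 4.07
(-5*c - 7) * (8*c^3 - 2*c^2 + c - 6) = -40*c^4 - 46*c^3 + 9*c^2 + 23*c + 42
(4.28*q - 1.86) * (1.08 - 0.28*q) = -1.1984*q^2 + 5.1432*q - 2.0088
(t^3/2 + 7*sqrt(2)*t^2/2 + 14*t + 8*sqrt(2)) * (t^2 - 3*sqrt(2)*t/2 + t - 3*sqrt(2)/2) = t^5/2 + t^4/2 + 11*sqrt(2)*t^4/4 + 7*t^3/2 + 11*sqrt(2)*t^3/4 - 13*sqrt(2)*t^2 + 7*t^2/2 - 24*t - 13*sqrt(2)*t - 24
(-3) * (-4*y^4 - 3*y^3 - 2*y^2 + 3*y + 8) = 12*y^4 + 9*y^3 + 6*y^2 - 9*y - 24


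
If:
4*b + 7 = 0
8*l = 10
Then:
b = -7/4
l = 5/4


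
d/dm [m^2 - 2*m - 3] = 2*m - 2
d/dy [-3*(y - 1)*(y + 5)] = -6*y - 12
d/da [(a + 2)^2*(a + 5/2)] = (a + 2)*(3*a + 7)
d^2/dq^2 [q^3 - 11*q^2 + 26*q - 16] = 6*q - 22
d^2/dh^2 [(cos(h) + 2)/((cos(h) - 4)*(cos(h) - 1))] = (-(1 - cos(2*h))^2/4 + 11*cos(h)/2 + 20*cos(2*h) - 7*cos(3*h)/2 - 103)/((cos(h) - 4)^3*(cos(h) - 1)^2)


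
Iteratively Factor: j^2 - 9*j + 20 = (j - 4)*(j - 5)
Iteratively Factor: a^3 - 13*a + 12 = (a + 4)*(a^2 - 4*a + 3) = (a - 3)*(a + 4)*(a - 1)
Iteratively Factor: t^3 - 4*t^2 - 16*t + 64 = (t - 4)*(t^2 - 16) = (t - 4)^2*(t + 4)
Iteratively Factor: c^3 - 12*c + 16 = (c + 4)*(c^2 - 4*c + 4) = (c - 2)*(c + 4)*(c - 2)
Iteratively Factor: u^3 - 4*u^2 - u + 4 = (u - 4)*(u^2 - 1) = (u - 4)*(u + 1)*(u - 1)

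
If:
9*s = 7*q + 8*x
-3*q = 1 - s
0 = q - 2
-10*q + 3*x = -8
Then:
No Solution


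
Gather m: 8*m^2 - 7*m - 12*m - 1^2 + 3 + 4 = 8*m^2 - 19*m + 6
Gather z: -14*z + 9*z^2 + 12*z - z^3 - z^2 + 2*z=-z^3 + 8*z^2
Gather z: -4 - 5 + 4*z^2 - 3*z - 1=4*z^2 - 3*z - 10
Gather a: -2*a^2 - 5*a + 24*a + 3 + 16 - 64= -2*a^2 + 19*a - 45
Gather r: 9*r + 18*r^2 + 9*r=18*r^2 + 18*r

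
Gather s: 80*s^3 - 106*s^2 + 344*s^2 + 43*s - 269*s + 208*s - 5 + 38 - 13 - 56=80*s^3 + 238*s^2 - 18*s - 36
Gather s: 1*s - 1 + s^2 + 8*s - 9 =s^2 + 9*s - 10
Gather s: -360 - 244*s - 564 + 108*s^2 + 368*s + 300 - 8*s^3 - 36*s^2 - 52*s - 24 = -8*s^3 + 72*s^2 + 72*s - 648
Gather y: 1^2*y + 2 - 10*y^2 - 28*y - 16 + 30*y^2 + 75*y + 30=20*y^2 + 48*y + 16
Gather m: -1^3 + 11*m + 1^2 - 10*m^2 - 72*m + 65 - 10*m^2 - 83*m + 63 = -20*m^2 - 144*m + 128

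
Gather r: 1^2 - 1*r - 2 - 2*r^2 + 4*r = -2*r^2 + 3*r - 1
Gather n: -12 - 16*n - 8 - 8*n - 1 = -24*n - 21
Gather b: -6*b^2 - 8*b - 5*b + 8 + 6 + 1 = -6*b^2 - 13*b + 15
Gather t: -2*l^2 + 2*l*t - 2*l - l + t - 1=-2*l^2 - 3*l + t*(2*l + 1) - 1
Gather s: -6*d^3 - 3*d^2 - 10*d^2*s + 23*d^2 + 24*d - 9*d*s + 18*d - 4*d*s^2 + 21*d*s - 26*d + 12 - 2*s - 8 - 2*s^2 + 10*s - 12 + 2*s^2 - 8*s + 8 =-6*d^3 + 20*d^2 - 4*d*s^2 + 16*d + s*(-10*d^2 + 12*d)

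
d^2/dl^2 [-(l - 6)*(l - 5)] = -2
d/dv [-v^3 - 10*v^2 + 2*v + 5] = -3*v^2 - 20*v + 2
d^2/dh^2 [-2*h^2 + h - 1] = -4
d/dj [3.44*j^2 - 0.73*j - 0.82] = 6.88*j - 0.73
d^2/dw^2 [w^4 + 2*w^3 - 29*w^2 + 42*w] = 12*w^2 + 12*w - 58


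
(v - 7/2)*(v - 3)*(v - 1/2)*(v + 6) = v^4 - v^3 - 113*v^2/4 + 309*v/4 - 63/2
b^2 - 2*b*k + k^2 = (b - k)^2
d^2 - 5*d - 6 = (d - 6)*(d + 1)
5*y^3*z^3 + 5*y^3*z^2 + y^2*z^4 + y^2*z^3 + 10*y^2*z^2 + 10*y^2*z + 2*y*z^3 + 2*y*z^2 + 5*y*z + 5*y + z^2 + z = (5*y + z)*(z + 1)*(y*z + 1)^2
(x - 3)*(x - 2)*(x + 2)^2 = x^4 - x^3 - 10*x^2 + 4*x + 24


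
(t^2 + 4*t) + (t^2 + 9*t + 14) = 2*t^2 + 13*t + 14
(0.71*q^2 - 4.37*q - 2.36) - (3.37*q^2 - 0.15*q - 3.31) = -2.66*q^2 - 4.22*q + 0.95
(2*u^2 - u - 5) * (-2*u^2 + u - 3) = -4*u^4 + 4*u^3 + 3*u^2 - 2*u + 15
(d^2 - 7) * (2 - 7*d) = -7*d^3 + 2*d^2 + 49*d - 14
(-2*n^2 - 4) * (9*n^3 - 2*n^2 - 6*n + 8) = -18*n^5 + 4*n^4 - 24*n^3 - 8*n^2 + 24*n - 32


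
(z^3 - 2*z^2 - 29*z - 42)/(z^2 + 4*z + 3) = (z^2 - 5*z - 14)/(z + 1)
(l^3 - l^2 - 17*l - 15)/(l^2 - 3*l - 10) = (l^2 + 4*l + 3)/(l + 2)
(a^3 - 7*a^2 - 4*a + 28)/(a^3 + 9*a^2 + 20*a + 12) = (a^2 - 9*a + 14)/(a^2 + 7*a + 6)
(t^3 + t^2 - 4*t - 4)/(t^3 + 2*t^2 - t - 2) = (t - 2)/(t - 1)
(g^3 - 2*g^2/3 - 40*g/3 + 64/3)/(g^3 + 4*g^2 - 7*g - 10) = (3*g^2 + 4*g - 32)/(3*(g^2 + 6*g + 5))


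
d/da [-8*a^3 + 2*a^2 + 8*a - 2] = -24*a^2 + 4*a + 8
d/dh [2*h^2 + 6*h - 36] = 4*h + 6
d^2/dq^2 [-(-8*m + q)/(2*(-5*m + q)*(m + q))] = ((-8*m + q)*(m + q)^2 + (-8*m + q)*(5*m - q)^2 + (m + q)^2*(5*m - q) - (m + q)*(5*m - q)^2 + (m + q)*(5*m - q)*(8*m - q))/((m + q)^3*(5*m - q)^3)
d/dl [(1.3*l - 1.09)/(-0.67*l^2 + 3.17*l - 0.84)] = (0.871*l^2 - 1.4606*l + 2.3633)/(0.4489*l^4 - 4.2478*l^3 + 11.1745*l^2 - 5.3256*l + 0.7056)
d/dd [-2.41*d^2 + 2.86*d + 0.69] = 2.86 - 4.82*d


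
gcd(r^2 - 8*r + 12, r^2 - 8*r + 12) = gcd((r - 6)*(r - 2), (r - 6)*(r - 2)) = r^2 - 8*r + 12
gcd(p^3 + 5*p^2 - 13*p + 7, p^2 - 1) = p - 1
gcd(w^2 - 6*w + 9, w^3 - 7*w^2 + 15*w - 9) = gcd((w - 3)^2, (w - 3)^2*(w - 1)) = w^2 - 6*w + 9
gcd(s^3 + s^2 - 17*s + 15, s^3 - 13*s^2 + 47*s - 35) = s - 1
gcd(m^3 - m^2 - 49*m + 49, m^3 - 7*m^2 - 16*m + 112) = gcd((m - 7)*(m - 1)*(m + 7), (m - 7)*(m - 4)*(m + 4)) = m - 7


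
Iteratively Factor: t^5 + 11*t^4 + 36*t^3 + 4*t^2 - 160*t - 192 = (t + 2)*(t^4 + 9*t^3 + 18*t^2 - 32*t - 96) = (t + 2)*(t + 3)*(t^3 + 6*t^2 - 32) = (t + 2)*(t + 3)*(t + 4)*(t^2 + 2*t - 8) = (t - 2)*(t + 2)*(t + 3)*(t + 4)*(t + 4)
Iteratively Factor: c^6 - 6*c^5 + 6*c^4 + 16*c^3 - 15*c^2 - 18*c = (c - 3)*(c^5 - 3*c^4 - 3*c^3 + 7*c^2 + 6*c) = (c - 3)^2*(c^4 - 3*c^2 - 2*c) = c*(c - 3)^2*(c^3 - 3*c - 2) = c*(c - 3)^2*(c + 1)*(c^2 - c - 2) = c*(c - 3)^2*(c - 2)*(c + 1)*(c + 1)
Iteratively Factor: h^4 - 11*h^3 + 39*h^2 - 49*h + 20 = (h - 5)*(h^3 - 6*h^2 + 9*h - 4) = (h - 5)*(h - 1)*(h^2 - 5*h + 4) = (h - 5)*(h - 4)*(h - 1)*(h - 1)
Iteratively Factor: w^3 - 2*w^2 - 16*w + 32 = (w + 4)*(w^2 - 6*w + 8) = (w - 2)*(w + 4)*(w - 4)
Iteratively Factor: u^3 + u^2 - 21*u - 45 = (u + 3)*(u^2 - 2*u - 15) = (u + 3)^2*(u - 5)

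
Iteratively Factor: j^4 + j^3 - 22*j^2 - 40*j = (j + 2)*(j^3 - j^2 - 20*j) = (j - 5)*(j + 2)*(j^2 + 4*j) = j*(j - 5)*(j + 2)*(j + 4)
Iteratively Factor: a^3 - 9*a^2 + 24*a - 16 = (a - 4)*(a^2 - 5*a + 4) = (a - 4)^2*(a - 1)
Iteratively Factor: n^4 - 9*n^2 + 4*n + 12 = (n + 3)*(n^3 - 3*n^2 + 4) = (n + 1)*(n + 3)*(n^2 - 4*n + 4) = (n - 2)*(n + 1)*(n + 3)*(n - 2)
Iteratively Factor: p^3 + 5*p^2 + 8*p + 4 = (p + 2)*(p^2 + 3*p + 2) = (p + 1)*(p + 2)*(p + 2)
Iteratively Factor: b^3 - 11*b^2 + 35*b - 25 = (b - 5)*(b^2 - 6*b + 5) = (b - 5)*(b - 1)*(b - 5)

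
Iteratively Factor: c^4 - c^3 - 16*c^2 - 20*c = (c + 2)*(c^3 - 3*c^2 - 10*c) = (c - 5)*(c + 2)*(c^2 + 2*c) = c*(c - 5)*(c + 2)*(c + 2)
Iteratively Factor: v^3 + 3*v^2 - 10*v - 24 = (v + 4)*(v^2 - v - 6) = (v - 3)*(v + 4)*(v + 2)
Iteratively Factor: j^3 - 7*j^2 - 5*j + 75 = (j - 5)*(j^2 - 2*j - 15) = (j - 5)*(j + 3)*(j - 5)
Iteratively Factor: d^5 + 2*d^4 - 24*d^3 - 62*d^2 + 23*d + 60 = (d - 5)*(d^4 + 7*d^3 + 11*d^2 - 7*d - 12) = (d - 5)*(d + 1)*(d^3 + 6*d^2 + 5*d - 12) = (d - 5)*(d - 1)*(d + 1)*(d^2 + 7*d + 12) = (d - 5)*(d - 1)*(d + 1)*(d + 3)*(d + 4)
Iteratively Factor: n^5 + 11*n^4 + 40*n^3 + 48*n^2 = (n)*(n^4 + 11*n^3 + 40*n^2 + 48*n) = n*(n + 3)*(n^3 + 8*n^2 + 16*n) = n*(n + 3)*(n + 4)*(n^2 + 4*n) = n^2*(n + 3)*(n + 4)*(n + 4)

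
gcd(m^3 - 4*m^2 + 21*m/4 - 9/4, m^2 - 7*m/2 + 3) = m - 3/2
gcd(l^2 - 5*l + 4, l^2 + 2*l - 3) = l - 1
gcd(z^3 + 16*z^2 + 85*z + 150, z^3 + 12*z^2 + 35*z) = z + 5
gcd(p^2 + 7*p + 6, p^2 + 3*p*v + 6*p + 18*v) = p + 6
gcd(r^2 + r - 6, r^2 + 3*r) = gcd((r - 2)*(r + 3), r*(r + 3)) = r + 3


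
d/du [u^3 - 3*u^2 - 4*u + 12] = 3*u^2 - 6*u - 4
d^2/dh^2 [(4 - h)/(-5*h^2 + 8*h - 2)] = 2*((28 - 15*h)*(5*h^2 - 8*h + 2) + 4*(h - 4)*(5*h - 4)^2)/(5*h^2 - 8*h + 2)^3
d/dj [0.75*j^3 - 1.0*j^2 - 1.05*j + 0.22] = 2.25*j^2 - 2.0*j - 1.05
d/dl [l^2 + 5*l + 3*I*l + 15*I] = 2*l + 5 + 3*I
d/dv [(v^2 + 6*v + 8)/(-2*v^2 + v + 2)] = (13*v^2 + 36*v + 4)/(4*v^4 - 4*v^3 - 7*v^2 + 4*v + 4)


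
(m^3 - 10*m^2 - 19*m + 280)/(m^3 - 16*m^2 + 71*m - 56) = (m + 5)/(m - 1)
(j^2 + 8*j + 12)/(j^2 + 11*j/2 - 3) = 2*(j + 2)/(2*j - 1)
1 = 1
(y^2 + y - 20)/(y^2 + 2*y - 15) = (y - 4)/(y - 3)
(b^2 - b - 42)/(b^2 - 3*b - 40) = (-b^2 + b + 42)/(-b^2 + 3*b + 40)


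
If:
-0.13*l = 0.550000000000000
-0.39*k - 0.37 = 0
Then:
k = -0.95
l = -4.23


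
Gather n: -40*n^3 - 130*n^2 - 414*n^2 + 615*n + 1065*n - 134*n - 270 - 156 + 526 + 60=-40*n^3 - 544*n^2 + 1546*n + 160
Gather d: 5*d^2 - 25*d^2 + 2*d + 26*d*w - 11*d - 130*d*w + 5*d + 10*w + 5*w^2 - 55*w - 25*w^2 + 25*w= -20*d^2 + d*(-104*w - 4) - 20*w^2 - 20*w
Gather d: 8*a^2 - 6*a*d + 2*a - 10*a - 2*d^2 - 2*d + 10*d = 8*a^2 - 8*a - 2*d^2 + d*(8 - 6*a)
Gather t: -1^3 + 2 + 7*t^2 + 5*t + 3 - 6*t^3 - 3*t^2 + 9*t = -6*t^3 + 4*t^2 + 14*t + 4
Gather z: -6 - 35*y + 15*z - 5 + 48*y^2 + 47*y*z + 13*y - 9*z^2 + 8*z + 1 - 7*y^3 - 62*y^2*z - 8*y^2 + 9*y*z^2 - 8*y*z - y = -7*y^3 + 40*y^2 - 23*y + z^2*(9*y - 9) + z*(-62*y^2 + 39*y + 23) - 10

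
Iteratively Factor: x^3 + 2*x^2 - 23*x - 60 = (x + 3)*(x^2 - x - 20) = (x + 3)*(x + 4)*(x - 5)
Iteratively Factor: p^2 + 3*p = (p)*(p + 3)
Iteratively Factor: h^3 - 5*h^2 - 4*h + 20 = (h + 2)*(h^2 - 7*h + 10) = (h - 2)*(h + 2)*(h - 5)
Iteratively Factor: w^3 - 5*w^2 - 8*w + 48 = (w - 4)*(w^2 - w - 12) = (w - 4)^2*(w + 3)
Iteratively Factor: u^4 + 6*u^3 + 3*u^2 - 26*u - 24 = (u + 1)*(u^3 + 5*u^2 - 2*u - 24) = (u + 1)*(u + 4)*(u^2 + u - 6) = (u - 2)*(u + 1)*(u + 4)*(u + 3)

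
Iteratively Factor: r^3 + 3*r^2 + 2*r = (r + 2)*(r^2 + r) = r*(r + 2)*(r + 1)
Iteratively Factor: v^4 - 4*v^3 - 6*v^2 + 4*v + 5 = (v - 5)*(v^3 + v^2 - v - 1) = (v - 5)*(v - 1)*(v^2 + 2*v + 1) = (v - 5)*(v - 1)*(v + 1)*(v + 1)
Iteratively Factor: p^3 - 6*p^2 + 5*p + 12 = (p - 3)*(p^2 - 3*p - 4) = (p - 4)*(p - 3)*(p + 1)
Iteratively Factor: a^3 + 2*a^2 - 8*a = (a - 2)*(a^2 + 4*a) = a*(a - 2)*(a + 4)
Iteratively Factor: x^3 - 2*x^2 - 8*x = (x - 4)*(x^2 + 2*x) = x*(x - 4)*(x + 2)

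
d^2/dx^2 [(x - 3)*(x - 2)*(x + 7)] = 6*x + 4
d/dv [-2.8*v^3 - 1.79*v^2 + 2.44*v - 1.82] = -8.4*v^2 - 3.58*v + 2.44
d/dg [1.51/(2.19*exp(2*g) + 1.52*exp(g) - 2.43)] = (-6.6138*exp(g) - 2.2952)*exp(g)/(2.19*exp(2*g) + 1.52*exp(g) - 2.43)^2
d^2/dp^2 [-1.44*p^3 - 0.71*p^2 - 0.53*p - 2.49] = -8.64*p - 1.42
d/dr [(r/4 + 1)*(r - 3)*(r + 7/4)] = 3*r^2/4 + 11*r/8 - 41/16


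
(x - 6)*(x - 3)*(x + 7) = x^3 - 2*x^2 - 45*x + 126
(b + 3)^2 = b^2 + 6*b + 9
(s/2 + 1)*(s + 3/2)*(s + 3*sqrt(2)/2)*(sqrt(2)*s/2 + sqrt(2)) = sqrt(2)*s^4/4 + 3*s^3/4 + 11*sqrt(2)*s^3/8 + 5*sqrt(2)*s^2/2 + 33*s^2/8 + 3*sqrt(2)*s/2 + 15*s/2 + 9/2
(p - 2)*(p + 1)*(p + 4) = p^3 + 3*p^2 - 6*p - 8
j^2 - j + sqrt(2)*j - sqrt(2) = (j - 1)*(j + sqrt(2))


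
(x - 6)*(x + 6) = x^2 - 36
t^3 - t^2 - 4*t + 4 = (t - 2)*(t - 1)*(t + 2)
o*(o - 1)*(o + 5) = o^3 + 4*o^2 - 5*o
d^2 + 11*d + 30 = (d + 5)*(d + 6)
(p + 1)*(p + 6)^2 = p^3 + 13*p^2 + 48*p + 36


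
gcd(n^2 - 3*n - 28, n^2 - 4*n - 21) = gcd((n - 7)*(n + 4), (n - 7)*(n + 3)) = n - 7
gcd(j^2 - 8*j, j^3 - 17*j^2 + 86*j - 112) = j - 8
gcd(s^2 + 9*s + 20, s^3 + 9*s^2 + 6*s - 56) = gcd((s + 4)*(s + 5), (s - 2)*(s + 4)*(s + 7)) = s + 4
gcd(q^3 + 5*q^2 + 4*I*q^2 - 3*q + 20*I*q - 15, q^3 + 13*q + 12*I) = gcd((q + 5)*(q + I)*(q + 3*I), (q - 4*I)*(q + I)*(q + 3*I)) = q^2 + 4*I*q - 3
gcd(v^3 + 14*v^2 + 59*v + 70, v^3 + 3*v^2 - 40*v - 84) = v^2 + 9*v + 14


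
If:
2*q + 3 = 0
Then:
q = -3/2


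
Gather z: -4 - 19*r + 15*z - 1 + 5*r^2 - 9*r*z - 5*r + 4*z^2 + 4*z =5*r^2 - 24*r + 4*z^2 + z*(19 - 9*r) - 5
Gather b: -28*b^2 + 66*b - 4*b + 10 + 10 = -28*b^2 + 62*b + 20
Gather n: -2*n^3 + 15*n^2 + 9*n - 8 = -2*n^3 + 15*n^2 + 9*n - 8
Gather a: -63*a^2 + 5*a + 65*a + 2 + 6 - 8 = -63*a^2 + 70*a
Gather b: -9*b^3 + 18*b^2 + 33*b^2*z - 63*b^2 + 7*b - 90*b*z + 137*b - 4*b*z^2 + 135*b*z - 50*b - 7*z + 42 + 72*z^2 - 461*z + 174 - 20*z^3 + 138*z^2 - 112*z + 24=-9*b^3 + b^2*(33*z - 45) + b*(-4*z^2 + 45*z + 94) - 20*z^3 + 210*z^2 - 580*z + 240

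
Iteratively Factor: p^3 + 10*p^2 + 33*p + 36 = (p + 3)*(p^2 + 7*p + 12) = (p + 3)*(p + 4)*(p + 3)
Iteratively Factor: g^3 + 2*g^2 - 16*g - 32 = (g - 4)*(g^2 + 6*g + 8) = (g - 4)*(g + 2)*(g + 4)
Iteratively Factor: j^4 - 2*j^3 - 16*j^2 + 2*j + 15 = (j + 1)*(j^3 - 3*j^2 - 13*j + 15) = (j - 1)*(j + 1)*(j^2 - 2*j - 15) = (j - 1)*(j + 1)*(j + 3)*(j - 5)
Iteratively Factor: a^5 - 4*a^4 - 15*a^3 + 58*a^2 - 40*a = (a - 1)*(a^4 - 3*a^3 - 18*a^2 + 40*a) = a*(a - 1)*(a^3 - 3*a^2 - 18*a + 40) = a*(a - 5)*(a - 1)*(a^2 + 2*a - 8) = a*(a - 5)*(a - 1)*(a + 4)*(a - 2)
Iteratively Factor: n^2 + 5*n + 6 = (n + 3)*(n + 2)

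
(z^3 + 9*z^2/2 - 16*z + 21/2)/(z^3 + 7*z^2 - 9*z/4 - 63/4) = 2*(z - 1)/(2*z + 3)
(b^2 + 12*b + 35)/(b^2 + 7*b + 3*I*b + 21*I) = (b + 5)/(b + 3*I)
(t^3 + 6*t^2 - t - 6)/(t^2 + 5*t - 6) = t + 1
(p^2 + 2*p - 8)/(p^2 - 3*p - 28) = (p - 2)/(p - 7)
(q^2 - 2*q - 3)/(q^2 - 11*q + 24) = (q + 1)/(q - 8)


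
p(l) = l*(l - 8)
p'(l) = 2*l - 8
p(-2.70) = 28.89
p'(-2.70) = -13.40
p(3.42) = -15.66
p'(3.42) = -1.16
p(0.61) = -4.51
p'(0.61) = -6.78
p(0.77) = -5.57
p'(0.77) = -6.46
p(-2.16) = 21.95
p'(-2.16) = -12.32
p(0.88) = -6.27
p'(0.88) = -6.24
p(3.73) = -15.93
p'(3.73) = -0.54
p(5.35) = -14.18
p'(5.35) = 2.70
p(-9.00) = 153.00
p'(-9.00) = -26.00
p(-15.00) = 345.00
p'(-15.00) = -38.00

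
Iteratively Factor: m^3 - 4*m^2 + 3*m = (m - 3)*(m^2 - m) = m*(m - 3)*(m - 1)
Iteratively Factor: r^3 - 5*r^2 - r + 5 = (r - 1)*(r^2 - 4*r - 5) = (r - 1)*(r + 1)*(r - 5)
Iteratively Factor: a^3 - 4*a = (a - 2)*(a^2 + 2*a) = a*(a - 2)*(a + 2)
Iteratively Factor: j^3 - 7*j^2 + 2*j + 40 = (j + 2)*(j^2 - 9*j + 20) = (j - 4)*(j + 2)*(j - 5)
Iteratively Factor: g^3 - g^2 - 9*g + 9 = (g - 3)*(g^2 + 2*g - 3) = (g - 3)*(g + 3)*(g - 1)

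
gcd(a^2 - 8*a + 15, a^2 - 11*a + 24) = a - 3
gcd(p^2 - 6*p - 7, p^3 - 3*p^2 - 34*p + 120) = 1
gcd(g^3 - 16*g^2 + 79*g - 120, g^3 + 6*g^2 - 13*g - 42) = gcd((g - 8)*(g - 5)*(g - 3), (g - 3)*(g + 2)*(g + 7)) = g - 3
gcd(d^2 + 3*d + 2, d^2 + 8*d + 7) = d + 1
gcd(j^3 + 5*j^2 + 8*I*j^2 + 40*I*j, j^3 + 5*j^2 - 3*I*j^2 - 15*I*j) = j^2 + 5*j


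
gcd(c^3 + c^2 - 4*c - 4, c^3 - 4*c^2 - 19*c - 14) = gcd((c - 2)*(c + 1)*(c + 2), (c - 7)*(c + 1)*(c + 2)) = c^2 + 3*c + 2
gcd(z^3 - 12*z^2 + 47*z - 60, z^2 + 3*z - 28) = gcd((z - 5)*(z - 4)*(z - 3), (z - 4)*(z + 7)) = z - 4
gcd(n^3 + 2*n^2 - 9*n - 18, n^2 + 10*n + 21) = n + 3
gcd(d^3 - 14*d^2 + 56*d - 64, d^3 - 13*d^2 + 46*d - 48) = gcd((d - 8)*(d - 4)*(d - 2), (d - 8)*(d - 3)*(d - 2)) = d^2 - 10*d + 16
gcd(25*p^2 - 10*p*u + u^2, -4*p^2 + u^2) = 1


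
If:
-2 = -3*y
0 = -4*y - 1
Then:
No Solution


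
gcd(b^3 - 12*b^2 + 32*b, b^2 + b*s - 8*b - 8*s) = b - 8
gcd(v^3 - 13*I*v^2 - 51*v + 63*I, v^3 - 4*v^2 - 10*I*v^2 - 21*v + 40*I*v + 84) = v^2 - 10*I*v - 21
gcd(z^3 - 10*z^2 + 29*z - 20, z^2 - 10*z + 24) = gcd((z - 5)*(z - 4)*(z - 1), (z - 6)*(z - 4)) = z - 4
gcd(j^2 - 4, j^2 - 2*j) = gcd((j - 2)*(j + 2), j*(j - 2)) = j - 2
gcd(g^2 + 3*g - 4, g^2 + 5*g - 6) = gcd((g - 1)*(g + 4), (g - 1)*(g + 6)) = g - 1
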